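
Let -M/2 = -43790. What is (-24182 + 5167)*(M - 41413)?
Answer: -877865505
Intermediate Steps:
M = 87580 (M = -2*(-43790) = 87580)
(-24182 + 5167)*(M - 41413) = (-24182 + 5167)*(87580 - 41413) = -19015*46167 = -877865505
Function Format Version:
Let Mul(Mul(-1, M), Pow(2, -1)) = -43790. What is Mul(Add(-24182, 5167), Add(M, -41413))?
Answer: -877865505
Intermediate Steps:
M = 87580 (M = Mul(-2, -43790) = 87580)
Mul(Add(-24182, 5167), Add(M, -41413)) = Mul(Add(-24182, 5167), Add(87580, -41413)) = Mul(-19015, 46167) = -877865505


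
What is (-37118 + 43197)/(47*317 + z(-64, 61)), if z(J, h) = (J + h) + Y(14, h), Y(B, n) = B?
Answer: 6079/14910 ≈ 0.40771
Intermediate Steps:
z(J, h) = 14 + J + h (z(J, h) = (J + h) + 14 = 14 + J + h)
(-37118 + 43197)/(47*317 + z(-64, 61)) = (-37118 + 43197)/(47*317 + (14 - 64 + 61)) = 6079/(14899 + 11) = 6079/14910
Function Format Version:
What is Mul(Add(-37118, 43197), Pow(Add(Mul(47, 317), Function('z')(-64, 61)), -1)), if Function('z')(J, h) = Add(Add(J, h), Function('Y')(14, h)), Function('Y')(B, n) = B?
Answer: Rational(6079, 14910) ≈ 0.40771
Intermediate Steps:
Function('z')(J, h) = Add(14, J, h) (Function('z')(J, h) = Add(Add(J, h), 14) = Add(14, J, h))
Mul(Add(-37118, 43197), Pow(Add(Mul(47, 317), Function('z')(-64, 61)), -1)) = Mul(Add(-37118, 43197), Pow(Add(Mul(47, 317), Add(14, -64, 61)), -1)) = Mul(6079, Pow(Add(14899, 11), -1)) = Mul(6079, Pow(14910, -1)) = Mul(6079, Rational(1, 14910)) = Rational(6079, 14910)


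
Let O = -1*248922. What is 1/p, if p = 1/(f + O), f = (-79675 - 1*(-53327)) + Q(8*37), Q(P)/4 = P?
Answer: -274086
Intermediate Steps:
Q(P) = 4*P
O = -248922
f = -25164 (f = (-79675 - 1*(-53327)) + 4*(8*37) = (-79675 + 53327) + 4*296 = -26348 + 1184 = -25164)
p = -1/274086 (p = 1/(-25164 - 248922) = 1/(-274086) = -1/274086 ≈ -3.6485e-6)
1/p = 1/(-1/274086) = -274086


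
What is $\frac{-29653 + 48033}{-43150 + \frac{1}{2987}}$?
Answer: $- \frac{54901060}{128889049} \approx -0.42596$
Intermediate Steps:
$\frac{-29653 + 48033}{-43150 + \frac{1}{2987}} = \frac{18380}{-43150 + \frac{1}{2987}} = \frac{18380}{- \frac{128889049}{2987}} = 18380 \left(- \frac{2987}{128889049}\right) = - \frac{54901060}{128889049}$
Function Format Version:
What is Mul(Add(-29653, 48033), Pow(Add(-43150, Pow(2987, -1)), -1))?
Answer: Rational(-54901060, 128889049) ≈ -0.42596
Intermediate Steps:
Mul(Add(-29653, 48033), Pow(Add(-43150, Pow(2987, -1)), -1)) = Mul(18380, Pow(Add(-43150, Rational(1, 2987)), -1)) = Mul(18380, Pow(Rational(-128889049, 2987), -1)) = Mul(18380, Rational(-2987, 128889049)) = Rational(-54901060, 128889049)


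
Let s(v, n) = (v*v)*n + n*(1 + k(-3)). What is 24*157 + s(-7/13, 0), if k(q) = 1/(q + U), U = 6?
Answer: 3768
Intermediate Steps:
k(q) = 1/(6 + q) (k(q) = 1/(q + 6) = 1/(6 + q))
s(v, n) = 4*n/3 + n*v**2 (s(v, n) = (v*v)*n + n*(1 + 1/(6 - 3)) = v**2*n + n*(1 + 1/3) = n*v**2 + n*(1 + 1/3) = n*v**2 + n*(4/3) = n*v**2 + 4*n/3 = 4*n/3 + n*v**2)
24*157 + s(-7/13, 0) = 24*157 + (1/3)*0*(4 + 3*(-7/13)**2) = 3768 + (1/3)*0*(4 + 3*(-7*1/13)**2) = 3768 + (1/3)*0*(4 + 3*(-7/13)**2) = 3768 + (1/3)*0*(4 + 3*(49/169)) = 3768 + (1/3)*0*(4 + 147/169) = 3768 + (1/3)*0*(823/169) = 3768 + 0 = 3768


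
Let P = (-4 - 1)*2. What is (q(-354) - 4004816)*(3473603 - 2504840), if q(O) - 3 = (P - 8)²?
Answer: -3879400777107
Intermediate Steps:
P = -10 (P = -5*2 = -10)
q(O) = 327 (q(O) = 3 + (-10 - 8)² = 3 + (-18)² = 3 + 324 = 327)
(q(-354) - 4004816)*(3473603 - 2504840) = (327 - 4004816)*(3473603 - 2504840) = -4004489*968763 = -3879400777107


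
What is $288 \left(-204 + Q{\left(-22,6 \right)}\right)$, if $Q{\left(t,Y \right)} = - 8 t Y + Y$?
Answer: $247104$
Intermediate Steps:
$Q{\left(t,Y \right)} = Y - 8 Y t$ ($Q{\left(t,Y \right)} = - 8 Y t + Y = Y - 8 Y t$)
$288 \left(-204 + Q{\left(-22,6 \right)}\right) = 288 \left(-204 + 6 \left(1 - -176\right)\right) = 288 \left(-204 + 6 \left(1 + 176\right)\right) = 288 \left(-204 + 6 \cdot 177\right) = 288 \left(-204 + 1062\right) = 288 \cdot 858 = 247104$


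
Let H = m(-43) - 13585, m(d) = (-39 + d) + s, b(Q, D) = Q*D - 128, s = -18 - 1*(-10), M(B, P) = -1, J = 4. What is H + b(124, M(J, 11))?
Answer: -13927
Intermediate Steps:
s = -8 (s = -18 + 10 = -8)
b(Q, D) = -128 + D*Q (b(Q, D) = D*Q - 128 = -128 + D*Q)
m(d) = -47 + d (m(d) = (-39 + d) - 8 = -47 + d)
H = -13675 (H = (-47 - 43) - 13585 = -90 - 13585 = -13675)
H + b(124, M(J, 11)) = -13675 + (-128 - 1*124) = -13675 + (-128 - 124) = -13675 - 252 = -13927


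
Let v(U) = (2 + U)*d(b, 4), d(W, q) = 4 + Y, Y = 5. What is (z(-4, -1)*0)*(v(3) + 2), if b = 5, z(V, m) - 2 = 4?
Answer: 0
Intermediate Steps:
z(V, m) = 6 (z(V, m) = 2 + 4 = 6)
d(W, q) = 9 (d(W, q) = 4 + 5 = 9)
v(U) = 18 + 9*U (v(U) = (2 + U)*9 = 18 + 9*U)
(z(-4, -1)*0)*(v(3) + 2) = (6*0)*((18 + 9*3) + 2) = 0*((18 + 27) + 2) = 0*(45 + 2) = 0*47 = 0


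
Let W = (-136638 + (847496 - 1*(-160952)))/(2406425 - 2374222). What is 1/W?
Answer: 32203/871810 ≈ 0.036938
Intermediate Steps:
W = 871810/32203 (W = (-136638 + (847496 + 160952))/32203 = (-136638 + 1008448)*(1/32203) = 871810*(1/32203) = 871810/32203 ≈ 27.072)
1/W = 1/(871810/32203) = 32203/871810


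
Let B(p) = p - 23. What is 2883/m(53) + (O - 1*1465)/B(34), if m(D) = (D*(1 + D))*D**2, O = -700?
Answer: -5801726119/29477646 ≈ -196.82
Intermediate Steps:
B(p) = -23 + p
m(D) = D**3*(1 + D)
2883/m(53) + (O - 1*1465)/B(34) = 2883/((53**3*(1 + 53))) + (-700 - 1*1465)/(-23 + 34) = 2883/((148877*54)) + (-700 - 1465)/11 = 2883/8039358 - 2165*1/11 = 2883*(1/8039358) - 2165/11 = 961/2679786 - 2165/11 = -5801726119/29477646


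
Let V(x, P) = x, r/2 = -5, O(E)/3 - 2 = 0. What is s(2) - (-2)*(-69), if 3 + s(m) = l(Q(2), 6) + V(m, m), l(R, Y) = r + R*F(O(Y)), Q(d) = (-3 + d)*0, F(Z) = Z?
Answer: -149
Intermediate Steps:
O(E) = 6 (O(E) = 6 + 3*0 = 6 + 0 = 6)
r = -10 (r = 2*(-5) = -10)
Q(d) = 0
l(R, Y) = -10 + 6*R (l(R, Y) = -10 + R*6 = -10 + 6*R)
s(m) = -13 + m (s(m) = -3 + ((-10 + 6*0) + m) = -3 + ((-10 + 0) + m) = -3 + (-10 + m) = -13 + m)
s(2) - (-2)*(-69) = (-13 + 2) - (-2)*(-69) = -11 - 1*138 = -11 - 138 = -149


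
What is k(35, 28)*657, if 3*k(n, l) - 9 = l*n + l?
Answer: 222723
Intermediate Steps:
k(n, l) = 3 + l/3 + l*n/3 (k(n, l) = 3 + (l*n + l)/3 = 3 + (l + l*n)/3 = 3 + (l/3 + l*n/3) = 3 + l/3 + l*n/3)
k(35, 28)*657 = (3 + (1/3)*28 + (1/3)*28*35)*657 = (3 + 28/3 + 980/3)*657 = 339*657 = 222723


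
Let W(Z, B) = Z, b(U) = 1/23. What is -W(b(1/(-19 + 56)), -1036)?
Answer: -1/23 ≈ -0.043478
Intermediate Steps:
b(U) = 1/23
-W(b(1/(-19 + 56)), -1036) = -1*1/23 = -1/23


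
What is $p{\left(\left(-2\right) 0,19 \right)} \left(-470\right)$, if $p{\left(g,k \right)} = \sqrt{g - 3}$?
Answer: $- 470 i \sqrt{3} \approx - 814.06 i$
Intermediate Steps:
$p{\left(g,k \right)} = \sqrt{-3 + g}$
$p{\left(\left(-2\right) 0,19 \right)} \left(-470\right) = \sqrt{-3 - 0} \left(-470\right) = \sqrt{-3 + 0} \left(-470\right) = \sqrt{-3} \left(-470\right) = i \sqrt{3} \left(-470\right) = - 470 i \sqrt{3}$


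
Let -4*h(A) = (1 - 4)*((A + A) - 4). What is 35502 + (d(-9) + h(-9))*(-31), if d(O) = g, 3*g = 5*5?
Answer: 214531/6 ≈ 35755.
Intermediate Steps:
g = 25/3 (g = (5*5)/3 = (1/3)*25 = 25/3 ≈ 8.3333)
h(A) = -3 + 3*A/2 (h(A) = -(1 - 4)*((A + A) - 4)/4 = -(-3)*(2*A - 4)/4 = -(-3)*(-4 + 2*A)/4 = -(12 - 6*A)/4 = -3 + 3*A/2)
d(O) = 25/3
35502 + (d(-9) + h(-9))*(-31) = 35502 + (25/3 + (-3 + (3/2)*(-9)))*(-31) = 35502 + (25/3 + (-3 - 27/2))*(-31) = 35502 + (25/3 - 33/2)*(-31) = 35502 - 49/6*(-31) = 35502 + 1519/6 = 214531/6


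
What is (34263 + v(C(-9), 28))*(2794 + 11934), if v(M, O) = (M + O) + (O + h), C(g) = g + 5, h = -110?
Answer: 503771240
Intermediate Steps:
C(g) = 5 + g
v(M, O) = -110 + M + 2*O (v(M, O) = (M + O) + (O - 110) = (M + O) + (-110 + O) = -110 + M + 2*O)
(34263 + v(C(-9), 28))*(2794 + 11934) = (34263 + (-110 + (5 - 9) + 2*28))*(2794 + 11934) = (34263 + (-110 - 4 + 56))*14728 = (34263 - 58)*14728 = 34205*14728 = 503771240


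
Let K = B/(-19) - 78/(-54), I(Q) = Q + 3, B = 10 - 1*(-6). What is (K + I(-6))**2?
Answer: 168100/29241 ≈ 5.7488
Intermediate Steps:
B = 16 (B = 10 + 6 = 16)
I(Q) = 3 + Q
K = 103/171 (K = 16/(-19) - 78/(-54) = 16*(-1/19) - 78*(-1/54) = -16/19 + 13/9 = 103/171 ≈ 0.60234)
(K + I(-6))**2 = (103/171 + (3 - 6))**2 = (103/171 - 3)**2 = (-410/171)**2 = 168100/29241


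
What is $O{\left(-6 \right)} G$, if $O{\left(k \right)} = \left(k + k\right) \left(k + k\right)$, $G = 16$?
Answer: $2304$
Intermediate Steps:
$O{\left(k \right)} = 4 k^{2}$ ($O{\left(k \right)} = 2 k 2 k = 4 k^{2}$)
$O{\left(-6 \right)} G = 4 \left(-6\right)^{2} \cdot 16 = 4 \cdot 36 \cdot 16 = 144 \cdot 16 = 2304$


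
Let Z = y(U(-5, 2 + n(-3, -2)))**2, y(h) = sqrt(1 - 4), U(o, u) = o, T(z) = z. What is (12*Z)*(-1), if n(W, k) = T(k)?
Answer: 36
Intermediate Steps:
n(W, k) = k
y(h) = I*sqrt(3) (y(h) = sqrt(-3) = I*sqrt(3))
Z = -3 (Z = (I*sqrt(3))**2 = -3)
(12*Z)*(-1) = (12*(-3))*(-1) = -36*(-1) = 36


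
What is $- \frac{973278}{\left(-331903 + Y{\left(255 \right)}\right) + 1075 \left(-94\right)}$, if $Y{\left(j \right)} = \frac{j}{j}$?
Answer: $\frac{486639}{216476} \approx 2.248$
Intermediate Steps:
$Y{\left(j \right)} = 1$
$- \frac{973278}{\left(-331903 + Y{\left(255 \right)}\right) + 1075 \left(-94\right)} = - \frac{973278}{\left(-331903 + 1\right) + 1075 \left(-94\right)} = - \frac{973278}{-331902 - 101050} = - \frac{973278}{-432952} = \left(-973278\right) \left(- \frac{1}{432952}\right) = \frac{486639}{216476}$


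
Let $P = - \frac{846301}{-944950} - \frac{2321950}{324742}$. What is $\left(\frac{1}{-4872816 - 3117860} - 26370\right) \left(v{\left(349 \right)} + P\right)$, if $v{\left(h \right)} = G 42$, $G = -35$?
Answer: $\frac{1645789141313998636175571}{42276869213433800} \approx 3.8929 \cdot 10^{7}$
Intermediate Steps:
$v{\left(h \right)} = -1470$ ($v{\left(h \right)} = \left(-35\right) 42 = -1470$)
$P = - \frac{959648586579}{153432476450}$ ($P = \left(-846301\right) \left(- \frac{1}{944950}\right) - \frac{1160975}{162371} = \frac{846301}{944950} - \frac{1160975}{162371} = - \frac{959648586579}{153432476450} \approx -6.2545$)
$\left(\frac{1}{-4872816 - 3117860} - 26370\right) \left(v{\left(349 \right)} + P\right) = \left(\frac{1}{-4872816 - 3117860} - 26370\right) \left(-1470 - \frac{959648586579}{153432476450}\right) = \left(\frac{1}{-7990676} - 26370\right) \left(- \frac{226505388968079}{153432476450}\right) = \left(- \frac{1}{7990676} - 26370\right) \left(- \frac{226505388968079}{153432476450}\right) = \left(- \frac{210714126121}{7990676}\right) \left(- \frac{226505388968079}{153432476450}\right) = \frac{1645789141313998636175571}{42276869213433800}$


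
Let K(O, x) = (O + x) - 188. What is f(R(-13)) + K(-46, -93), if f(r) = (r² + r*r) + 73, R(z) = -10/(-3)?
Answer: -2086/9 ≈ -231.78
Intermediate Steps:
R(z) = 10/3 (R(z) = -10*(-⅓) = 10/3)
K(O, x) = -188 + O + x
f(r) = 73 + 2*r² (f(r) = (r² + r²) + 73 = 2*r² + 73 = 73 + 2*r²)
f(R(-13)) + K(-46, -93) = (73 + 2*(10/3)²) + (-188 - 46 - 93) = (73 + 2*(100/9)) - 327 = (73 + 200/9) - 327 = 857/9 - 327 = -2086/9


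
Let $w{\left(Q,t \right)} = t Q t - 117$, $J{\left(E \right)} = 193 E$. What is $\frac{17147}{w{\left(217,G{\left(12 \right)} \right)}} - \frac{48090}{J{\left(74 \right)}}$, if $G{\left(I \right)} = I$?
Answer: $- \frac{626098168}{222306471} \approx -2.8164$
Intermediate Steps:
$w{\left(Q,t \right)} = -117 + Q t^{2}$ ($w{\left(Q,t \right)} = Q t t - 117 = Q t^{2} - 117 = -117 + Q t^{2}$)
$\frac{17147}{w{\left(217,G{\left(12 \right)} \right)}} - \frac{48090}{J{\left(74 \right)}} = \frac{17147}{-117 + 217 \cdot 12^{2}} - \frac{48090}{193 \cdot 74} = \frac{17147}{-117 + 217 \cdot 144} - \frac{48090}{14282} = \frac{17147}{-117 + 31248} - \frac{24045}{7141} = \frac{17147}{31131} - \frac{24045}{7141} = - \frac{626098168}{222306471}$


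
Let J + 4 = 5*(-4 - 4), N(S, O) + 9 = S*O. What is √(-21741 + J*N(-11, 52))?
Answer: √3823 ≈ 61.830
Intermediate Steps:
N(S, O) = -9 + O*S (N(S, O) = -9 + S*O = -9 + O*S)
J = -44 (J = -4 + 5*(-4 - 4) = -4 + 5*(-8) = -4 - 40 = -44)
√(-21741 + J*N(-11, 52)) = √(-21741 - 44*(-9 + 52*(-11))) = √(-21741 - 44*(-9 - 572)) = √(-21741 - 44*(-581)) = √(-21741 + 25564) = √3823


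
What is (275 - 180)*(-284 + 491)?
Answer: 19665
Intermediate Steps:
(275 - 180)*(-284 + 491) = 95*207 = 19665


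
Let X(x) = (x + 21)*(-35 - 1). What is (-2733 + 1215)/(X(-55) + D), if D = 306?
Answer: -253/255 ≈ -0.99216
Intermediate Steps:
X(x) = -756 - 36*x (X(x) = (21 + x)*(-36) = -756 - 36*x)
(-2733 + 1215)/(X(-55) + D) = (-2733 + 1215)/((-756 - 36*(-55)) + 306) = -1518/((-756 + 1980) + 306) = -1518/(1224 + 306) = -1518/1530 = -1518*1/1530 = -253/255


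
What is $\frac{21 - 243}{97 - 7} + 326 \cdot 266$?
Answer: $\frac{1300703}{15} \approx 86714.0$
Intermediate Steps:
$\frac{21 - 243}{97 - 7} + 326 \cdot 266 = - \frac{222}{90} + 86716 = \left(-222\right) \frac{1}{90} + 86716 = - \frac{37}{15} + 86716 = \frac{1300703}{15}$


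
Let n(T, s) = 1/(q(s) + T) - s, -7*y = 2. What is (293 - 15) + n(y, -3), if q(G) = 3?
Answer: 5346/19 ≈ 281.37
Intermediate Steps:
y = -2/7 (y = -⅐*2 = -2/7 ≈ -0.28571)
n(T, s) = 1/(3 + T) - s
(293 - 15) + n(y, -3) = (293 - 15) + (1 - 3*(-3) - 1*(-2/7)*(-3))/(3 - 2/7) = 278 + (1 + 9 - 6/7)/(19/7) = 278 + (7/19)*(64/7) = 278 + 64/19 = 5346/19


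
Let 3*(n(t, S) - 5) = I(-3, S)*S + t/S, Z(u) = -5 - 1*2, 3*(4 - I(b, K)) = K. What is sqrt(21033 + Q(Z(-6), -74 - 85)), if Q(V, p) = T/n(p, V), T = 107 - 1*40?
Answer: 3*sqrt(45087986)/139 ≈ 144.92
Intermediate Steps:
I(b, K) = 4 - K/3
Z(u) = -7 (Z(u) = -5 - 2 = -7)
n(t, S) = 5 + S*(4 - S/3)/3 + t/(3*S) (n(t, S) = 5 + ((4 - S/3)*S + t/S)/3 = 5 + (S*(4 - S/3) + t/S)/3 = 5 + (S*(4 - S/3)/3 + t/(3*S)) = 5 + S*(4 - S/3)/3 + t/(3*S))
T = 67 (T = 107 - 40 = 67)
Q(V, p) = 603*V/(3*p - V*(-45 + V*(-12 + V))) (Q(V, p) = 67/(((3*p - V*(-45 + V*(-12 + V)))/(9*V))) = 67*(9*V/(3*p - V*(-45 + V*(-12 + V)))) = 603*V/(3*p - V*(-45 + V*(-12 + V))))
sqrt(21033 + Q(Z(-6), -74 - 85)) = sqrt(21033 + 603*(-7)/(3*(-74 - 85) - 1*(-7)*(-45 - 7*(-12 - 7)))) = sqrt(21033 + 603*(-7)/(3*(-159) - 1*(-7)*(-45 - 7*(-19)))) = sqrt(21033 + 603*(-7)/(-477 - 1*(-7)*(-45 + 133))) = sqrt(21033 + 603*(-7)/(-477 - 1*(-7)*88)) = sqrt(21033 + 603*(-7)/(-477 + 616)) = sqrt(21033 + 603*(-7)/139) = sqrt(21033 + 603*(-7)*(1/139)) = sqrt(21033 - 4221/139) = sqrt(2919366/139) = 3*sqrt(45087986)/139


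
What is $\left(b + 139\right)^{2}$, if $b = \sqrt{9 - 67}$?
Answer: $\left(139 + i \sqrt{58}\right)^{2} \approx 19263.0 + 2117.2 i$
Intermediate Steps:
$b = i \sqrt{58}$ ($b = \sqrt{-58} = i \sqrt{58} \approx 7.6158 i$)
$\left(b + 139\right)^{2} = \left(i \sqrt{58} + 139\right)^{2} = \left(139 + i \sqrt{58}\right)^{2}$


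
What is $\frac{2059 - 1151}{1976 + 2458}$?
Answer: $\frac{454}{2217} \approx 0.20478$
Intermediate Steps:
$\frac{2059 - 1151}{1976 + 2458} = \frac{908}{4434} = 908 \cdot \frac{1}{4434} = \frac{454}{2217}$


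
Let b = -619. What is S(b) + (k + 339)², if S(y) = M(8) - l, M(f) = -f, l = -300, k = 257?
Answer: 355508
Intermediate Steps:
S(y) = 292 (S(y) = -1*8 - 1*(-300) = -8 + 300 = 292)
S(b) + (k + 339)² = 292 + (257 + 339)² = 292 + 596² = 292 + 355216 = 355508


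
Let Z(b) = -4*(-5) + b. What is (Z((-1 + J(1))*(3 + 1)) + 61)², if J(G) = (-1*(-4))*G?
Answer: 8649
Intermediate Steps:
J(G) = 4*G
Z(b) = 20 + b
(Z((-1 + J(1))*(3 + 1)) + 61)² = ((20 + (-1 + 4*1)*(3 + 1)) + 61)² = ((20 + (-1 + 4)*4) + 61)² = ((20 + 3*4) + 61)² = ((20 + 12) + 61)² = (32 + 61)² = 93² = 8649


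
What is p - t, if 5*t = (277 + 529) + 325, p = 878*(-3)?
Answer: -14301/5 ≈ -2860.2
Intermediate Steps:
p = -2634
t = 1131/5 (t = ((277 + 529) + 325)/5 = (806 + 325)/5 = (⅕)*1131 = 1131/5 ≈ 226.20)
p - t = -2634 - 1*1131/5 = -2634 - 1131/5 = -14301/5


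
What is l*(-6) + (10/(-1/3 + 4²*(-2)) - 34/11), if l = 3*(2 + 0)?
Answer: -42040/1067 ≈ -39.400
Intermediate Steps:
l = 6 (l = 3*2 = 6)
l*(-6) + (10/(-1/3 + 4²*(-2)) - 34/11) = 6*(-6) + (10/(-1/3 + 4²*(-2)) - 34/11) = -36 + (10/(-1*⅓ + 16*(-2)) - 34*1/11) = -36 + (10/(-⅓ - 32) - 34/11) = -36 + (10/(-97/3) - 34/11) = -36 + (10*(-3/97) - 34/11) = -36 + (-30/97 - 34/11) = -36 - 3628/1067 = -42040/1067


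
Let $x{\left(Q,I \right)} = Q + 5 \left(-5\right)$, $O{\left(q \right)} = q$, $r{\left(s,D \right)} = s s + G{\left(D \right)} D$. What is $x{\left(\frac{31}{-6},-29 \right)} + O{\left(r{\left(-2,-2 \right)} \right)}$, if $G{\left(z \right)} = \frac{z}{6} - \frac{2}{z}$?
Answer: $- \frac{55}{2} \approx -27.5$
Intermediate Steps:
$G{\left(z \right)} = - \frac{2}{z} + \frac{z}{6}$ ($G{\left(z \right)} = z \frac{1}{6} - \frac{2}{z} = \frac{z}{6} - \frac{2}{z} = - \frac{2}{z} + \frac{z}{6}$)
$r{\left(s,D \right)} = s^{2} + D \left(- \frac{2}{D} + \frac{D}{6}\right)$ ($r{\left(s,D \right)} = s s + \left(- \frac{2}{D} + \frac{D}{6}\right) D = s^{2} + D \left(- \frac{2}{D} + \frac{D}{6}\right)$)
$x{\left(Q,I \right)} = -25 + Q$ ($x{\left(Q,I \right)} = Q - 25 = -25 + Q$)
$x{\left(\frac{31}{-6},-29 \right)} + O{\left(r{\left(-2,-2 \right)} \right)} = \left(-25 + \frac{31}{-6}\right) + \left(-2 + \left(-2\right)^{2} + \frac{\left(-2\right)^{2}}{6}\right) = \left(-25 + 31 \left(- \frac{1}{6}\right)\right) + \left(-2 + 4 + \frac{1}{6} \cdot 4\right) = \left(-25 - \frac{31}{6}\right) + \left(-2 + 4 + \frac{2}{3}\right) = - \frac{181}{6} + \frac{8}{3} = - \frac{55}{2}$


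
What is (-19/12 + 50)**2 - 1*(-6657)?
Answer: 1296169/144 ≈ 9001.2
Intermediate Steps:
(-19/12 + 50)**2 - 1*(-6657) = (-19*1/12 + 50)**2 + 6657 = (-19/12 + 50)**2 + 6657 = (581/12)**2 + 6657 = 337561/144 + 6657 = 1296169/144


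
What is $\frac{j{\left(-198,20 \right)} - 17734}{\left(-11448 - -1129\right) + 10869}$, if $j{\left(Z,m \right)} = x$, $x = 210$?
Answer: $- \frac{8762}{275} \approx -31.862$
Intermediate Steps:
$j{\left(Z,m \right)} = 210$
$\frac{j{\left(-198,20 \right)} - 17734}{\left(-11448 - -1129\right) + 10869} = \frac{210 - 17734}{\left(-11448 - -1129\right) + 10869} = - \frac{17524}{\left(-11448 + 1129\right) + 10869} = - \frac{17524}{-10319 + 10869} = - \frac{17524}{550} = \left(-17524\right) \frac{1}{550} = - \frac{8762}{275}$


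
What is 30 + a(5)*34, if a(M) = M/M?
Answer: 64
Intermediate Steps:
a(M) = 1
30 + a(5)*34 = 30 + 1*34 = 30 + 34 = 64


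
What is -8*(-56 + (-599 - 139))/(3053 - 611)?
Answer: 3176/1221 ≈ 2.6011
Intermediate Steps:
-8*(-56 + (-599 - 139))/(3053 - 611) = -8*(-56 - 738)/2442 = -(-6352)/2442 = -8*(-397/1221) = 3176/1221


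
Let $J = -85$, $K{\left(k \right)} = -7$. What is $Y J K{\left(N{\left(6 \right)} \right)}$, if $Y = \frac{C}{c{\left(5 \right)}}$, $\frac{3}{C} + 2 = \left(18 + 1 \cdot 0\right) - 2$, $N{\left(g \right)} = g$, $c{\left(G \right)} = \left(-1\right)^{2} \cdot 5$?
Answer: $\frac{51}{2} \approx 25.5$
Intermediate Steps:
$c{\left(G \right)} = 5$ ($c{\left(G \right)} = 1 \cdot 5 = 5$)
$C = \frac{3}{14}$ ($C = \frac{3}{-2 + \left(\left(18 + 1 \cdot 0\right) - 2\right)} = \frac{3}{-2 + \left(\left(18 + 0\right) - 2\right)} = \frac{3}{-2 + \left(18 - 2\right)} = \frac{3}{-2 + 16} = \frac{3}{14} \approx 0.21429$)
$Y = \frac{3}{70}$ ($Y = \frac{3}{14 \cdot 5} = \frac{3}{14} \cdot \frac{1}{5} = \frac{3}{70} \approx 0.042857$)
$Y J K{\left(N{\left(6 \right)} \right)} = \frac{3}{70} \left(-85\right) \left(-7\right) = \left(- \frac{51}{14}\right) \left(-7\right) = \frac{51}{2}$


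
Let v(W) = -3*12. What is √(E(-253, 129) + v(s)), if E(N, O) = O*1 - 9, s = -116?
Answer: 2*√21 ≈ 9.1651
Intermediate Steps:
v(W) = -36
E(N, O) = -9 + O (E(N, O) = O - 9 = -9 + O)
√(E(-253, 129) + v(s)) = √((-9 + 129) - 36) = √(120 - 36) = √84 = 2*√21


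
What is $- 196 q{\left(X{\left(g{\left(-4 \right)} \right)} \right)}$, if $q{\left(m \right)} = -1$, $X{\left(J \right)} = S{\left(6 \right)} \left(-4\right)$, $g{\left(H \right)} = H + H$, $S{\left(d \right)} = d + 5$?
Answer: $196$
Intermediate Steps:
$S{\left(d \right)} = 5 + d$
$g{\left(H \right)} = 2 H$
$X{\left(J \right)} = -44$ ($X{\left(J \right)} = \left(5 + 6\right) \left(-4\right) = 11 \left(-4\right) = -44$)
$- 196 q{\left(X{\left(g{\left(-4 \right)} \right)} \right)} = \left(-196\right) \left(-1\right) = 196$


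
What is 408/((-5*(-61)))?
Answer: 408/305 ≈ 1.3377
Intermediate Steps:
408/((-5*(-61))) = 408/305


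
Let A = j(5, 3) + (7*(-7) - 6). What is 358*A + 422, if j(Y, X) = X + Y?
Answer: -16404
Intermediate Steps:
A = -47 (A = (3 + 5) + (7*(-7) - 6) = 8 + (-49 - 6) = 8 - 55 = -47)
358*A + 422 = 358*(-47) + 422 = -16826 + 422 = -16404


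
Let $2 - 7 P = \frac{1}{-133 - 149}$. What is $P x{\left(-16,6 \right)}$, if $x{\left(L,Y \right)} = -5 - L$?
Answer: $\frac{6215}{1974} \approx 3.1484$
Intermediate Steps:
$P = \frac{565}{1974}$ ($P = \frac{2}{7} - \frac{1}{7 \left(-133 - 149\right)} = \frac{2}{7} - \frac{1}{7 \left(-282\right)} = \frac{2}{7} - - \frac{1}{1974} = \frac{2}{7} + \frac{1}{1974} = \frac{565}{1974} \approx 0.28622$)
$P x{\left(-16,6 \right)} = \frac{565 \left(-5 - -16\right)}{1974} = \frac{565 \left(-5 + 16\right)}{1974} = \frac{565}{1974} \cdot 11 = \frac{6215}{1974}$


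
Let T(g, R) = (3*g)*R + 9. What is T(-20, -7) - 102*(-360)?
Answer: 37149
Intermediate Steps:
T(g, R) = 9 + 3*R*g (T(g, R) = 3*R*g + 9 = 9 + 3*R*g)
T(-20, -7) - 102*(-360) = (9 + 3*(-7)*(-20)) - 102*(-360) = (9 + 420) + 36720 = 429 + 36720 = 37149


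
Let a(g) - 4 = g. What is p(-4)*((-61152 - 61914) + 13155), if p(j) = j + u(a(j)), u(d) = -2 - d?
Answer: 659466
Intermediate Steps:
a(g) = 4 + g
p(j) = -6 (p(j) = j + (-2 - (4 + j)) = j + (-2 + (-4 - j)) = j + (-6 - j) = -6)
p(-4)*((-61152 - 61914) + 13155) = -6*((-61152 - 61914) + 13155) = -6*(-123066 + 13155) = -6*(-109911) = 659466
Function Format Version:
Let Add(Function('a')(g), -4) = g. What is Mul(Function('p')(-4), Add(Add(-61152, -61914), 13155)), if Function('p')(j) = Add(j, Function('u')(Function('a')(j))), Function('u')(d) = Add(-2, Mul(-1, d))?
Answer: 659466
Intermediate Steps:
Function('a')(g) = Add(4, g)
Function('p')(j) = -6 (Function('p')(j) = Add(j, Add(-2, Mul(-1, Add(4, j)))) = Add(j, Add(-2, Add(-4, Mul(-1, j)))) = Add(j, Add(-6, Mul(-1, j))) = -6)
Mul(Function('p')(-4), Add(Add(-61152, -61914), 13155)) = Mul(-6, Add(Add(-61152, -61914), 13155)) = Mul(-6, Add(-123066, 13155)) = Mul(-6, -109911) = 659466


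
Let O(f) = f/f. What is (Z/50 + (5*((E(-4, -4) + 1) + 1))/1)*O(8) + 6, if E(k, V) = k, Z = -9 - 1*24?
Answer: -233/50 ≈ -4.6600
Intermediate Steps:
Z = -33 (Z = -9 - 24 = -33)
O(f) = 1
(Z/50 + (5*((E(-4, -4) + 1) + 1))/1)*O(8) + 6 = (-33/50 + (5*((-4 + 1) + 1))/1)*1 + 6 = (-33*1/50 + (5*(-3 + 1))*1)*1 + 6 = (-33/50 + (5*(-2))*1)*1 + 6 = (-33/50 - 10*1)*1 + 6 = (-33/50 - 10)*1 + 6 = -533/50*1 + 6 = -533/50 + 6 = -233/50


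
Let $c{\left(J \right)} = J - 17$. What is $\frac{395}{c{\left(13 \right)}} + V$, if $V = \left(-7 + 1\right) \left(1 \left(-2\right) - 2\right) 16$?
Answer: $\frac{1141}{4} \approx 285.25$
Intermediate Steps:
$c{\left(J \right)} = -17 + J$
$V = 384$ ($V = - 6 \left(-2 - 2\right) 16 = \left(-6\right) \left(-4\right) 16 = 24 \cdot 16 = 384$)
$\frac{395}{c{\left(13 \right)}} + V = \frac{395}{-17 + 13} + 384 = \frac{395}{-4} + 384 = 395 \left(- \frac{1}{4}\right) + 384 = - \frac{395}{4} + 384 = \frac{1141}{4}$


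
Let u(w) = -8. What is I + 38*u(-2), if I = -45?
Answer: -349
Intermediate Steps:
I + 38*u(-2) = -45 + 38*(-8) = -45 - 304 = -349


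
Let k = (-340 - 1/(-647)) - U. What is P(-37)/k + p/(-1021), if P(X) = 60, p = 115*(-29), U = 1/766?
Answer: 177200710805/57347718927 ≈ 3.0899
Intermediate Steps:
U = 1/766 ≈ 0.0013055
p = -3335
k = -168504561/495602 (k = (-340 - 1/(-647)) - 1*1/766 = (-340 - 1*(-1/647)) - 1/766 = (-340 + 1/647) - 1/766 = -219979/647 - 1/766 = -168504561/495602 ≈ -340.00)
P(-37)/k + p/(-1021) = 60/(-168504561/495602) - 3335/(-1021) = 60*(-495602/168504561) - 3335*(-1/1021) = -9912040/56168187 + 3335/1021 = 177200710805/57347718927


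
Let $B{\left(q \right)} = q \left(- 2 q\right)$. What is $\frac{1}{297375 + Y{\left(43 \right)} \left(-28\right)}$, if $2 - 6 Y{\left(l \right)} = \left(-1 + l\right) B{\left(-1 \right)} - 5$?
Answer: $\frac{3}{890851} \approx 3.3676 \cdot 10^{-6}$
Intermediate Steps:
$B{\left(q \right)} = - 2 q^{2}$
$Y{\left(l \right)} = \frac{5}{6} + \frac{l}{3}$ ($Y{\left(l \right)} = \frac{1}{3} - \frac{\left(-1 + l\right) \left(- 2 \left(-1\right)^{2}\right) - 5}{6} = \frac{1}{3} - \frac{\left(-1 + l\right) \left(\left(-2\right) 1\right) - 5}{6} = \frac{1}{3} - \frac{\left(-1 + l\right) \left(-2\right) - 5}{6} = \frac{1}{3} - \frac{\left(2 - 2 l\right) - 5}{6} = \frac{1}{3} - \frac{-3 - 2 l}{6} = \frac{1}{3} + \left(\frac{1}{2} + \frac{l}{3}\right) = \frac{5}{6} + \frac{l}{3}$)
$\frac{1}{297375 + Y{\left(43 \right)} \left(-28\right)} = \frac{1}{297375 + \left(\frac{5}{6} + \frac{1}{3} \cdot 43\right) \left(-28\right)} = \frac{1}{297375 + \left(\frac{5}{6} + \frac{43}{3}\right) \left(-28\right)} = \frac{1}{297375 + \frac{91}{6} \left(-28\right)} = \frac{1}{297375 - \frac{1274}{3}} = \frac{1}{\frac{890851}{3}} = \frac{3}{890851}$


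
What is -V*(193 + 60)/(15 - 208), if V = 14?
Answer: 3542/193 ≈ 18.352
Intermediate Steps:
-V*(193 + 60)/(15 - 208) = -14*(193 + 60)/(15 - 208) = -14*253/(-193) = -14*253*(-1/193) = -14*(-253)/193 = -1*(-3542/193) = 3542/193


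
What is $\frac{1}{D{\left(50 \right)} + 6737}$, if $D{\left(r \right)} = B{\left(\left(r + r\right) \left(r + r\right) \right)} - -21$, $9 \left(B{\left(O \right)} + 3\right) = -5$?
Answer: $\frac{9}{60790} \approx 0.00014805$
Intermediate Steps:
$B{\left(O \right)} = - \frac{32}{9}$ ($B{\left(O \right)} = -3 + \frac{1}{9} \left(-5\right) = -3 - \frac{5}{9} = - \frac{32}{9}$)
$D{\left(r \right)} = \frac{157}{9}$ ($D{\left(r \right)} = - \frac{32}{9} - -21 = - \frac{32}{9} + 21 = \frac{157}{9}$)
$\frac{1}{D{\left(50 \right)} + 6737} = \frac{1}{\frac{157}{9} + 6737} = \frac{1}{\frac{60790}{9}} = \frac{9}{60790}$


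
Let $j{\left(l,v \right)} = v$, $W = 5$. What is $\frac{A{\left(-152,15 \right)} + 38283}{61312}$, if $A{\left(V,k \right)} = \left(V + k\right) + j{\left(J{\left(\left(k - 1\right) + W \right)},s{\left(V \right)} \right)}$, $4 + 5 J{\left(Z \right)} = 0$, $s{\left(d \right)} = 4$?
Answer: $\frac{19075}{30656} \approx 0.62223$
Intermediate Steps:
$J{\left(Z \right)} = - \frac{4}{5}$ ($J{\left(Z \right)} = - \frac{4}{5} + \frac{1}{5} \cdot 0 = - \frac{4}{5} + 0 = - \frac{4}{5}$)
$A{\left(V,k \right)} = 4 + V + k$ ($A{\left(V,k \right)} = \left(V + k\right) + 4 = 4 + V + k$)
$\frac{A{\left(-152,15 \right)} + 38283}{61312} = \frac{\left(4 - 152 + 15\right) + 38283}{61312} = \left(-133 + 38283\right) \frac{1}{61312} = 38150 \cdot \frac{1}{61312} = \frac{19075}{30656}$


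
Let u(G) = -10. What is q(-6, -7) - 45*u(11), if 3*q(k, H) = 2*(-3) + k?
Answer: 446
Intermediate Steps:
q(k, H) = -2 + k/3 (q(k, H) = (2*(-3) + k)/3 = (-6 + k)/3 = -2 + k/3)
q(-6, -7) - 45*u(11) = (-2 + (⅓)*(-6)) - 45*(-10) = (-2 - 2) + 450 = -4 + 450 = 446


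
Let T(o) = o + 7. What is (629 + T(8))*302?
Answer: 194488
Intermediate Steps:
T(o) = 7 + o
(629 + T(8))*302 = (629 + (7 + 8))*302 = (629 + 15)*302 = 644*302 = 194488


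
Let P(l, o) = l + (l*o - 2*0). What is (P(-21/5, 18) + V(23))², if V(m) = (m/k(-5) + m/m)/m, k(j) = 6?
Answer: 3015876889/476100 ≈ 6334.5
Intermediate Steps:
P(l, o) = l + l*o (P(l, o) = l + (l*o + 0) = l + l*o)
V(m) = (1 + m/6)/m (V(m) = (m/6 + m/m)/m = (m*(⅙) + 1)/m = (m/6 + 1)/m = (1 + m/6)/m)
(P(-21/5, 18) + V(23))² = ((-21/5)*(1 + 18) + (⅙)*(6 + 23)/23)² = (-21*⅕*19 + (⅙)*(1/23)*29)² = (-21/5*19 + 29/138)² = (-399/5 + 29/138)² = (-54917/690)² = 3015876889/476100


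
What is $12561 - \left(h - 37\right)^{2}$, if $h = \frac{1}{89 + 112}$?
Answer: $\frac{452182865}{40401} \approx 11192.0$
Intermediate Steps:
$h = \frac{1}{201} \approx 0.0049751$
$12561 - \left(h - 37\right)^{2} = 12561 - \left(\frac{1}{201} - 37\right)^{2} = 12561 - \left(- \frac{7436}{201}\right)^{2} = 12561 - \frac{55294096}{40401} = \frac{452182865}{40401}$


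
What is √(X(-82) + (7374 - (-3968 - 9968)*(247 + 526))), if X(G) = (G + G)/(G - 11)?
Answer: 5*√3729415506/93 ≈ 3283.3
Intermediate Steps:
X(G) = 2*G/(-11 + G) (X(G) = (2*G)/(-11 + G) = 2*G/(-11 + G))
√(X(-82) + (7374 - (-3968 - 9968)*(247 + 526))) = √(2*(-82)/(-11 - 82) + (7374 - (-3968 - 9968)*(247 + 526))) = √(2*(-82)/(-93) + (7374 - (-13936)*773)) = √(2*(-82)*(-1/93) + (7374 - 1*(-10772528))) = √(164/93 + (7374 + 10772528)) = √(164/93 + 10779902) = √(1002531050/93) = 5*√3729415506/93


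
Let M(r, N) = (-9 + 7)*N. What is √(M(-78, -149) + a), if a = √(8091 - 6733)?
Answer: √(298 + √1358) ≈ 18.299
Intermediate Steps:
M(r, N) = -2*N
a = √1358 ≈ 36.851
√(M(-78, -149) + a) = √(-2*(-149) + √1358) = √(298 + √1358)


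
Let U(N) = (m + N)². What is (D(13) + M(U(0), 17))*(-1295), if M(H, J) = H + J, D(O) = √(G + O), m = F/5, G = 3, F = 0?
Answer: -27195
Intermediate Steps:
m = 0 (m = 0/5 = 0*(⅕) = 0)
U(N) = N² (U(N) = (0 + N)² = N²)
D(O) = √(3 + O)
(D(13) + M(U(0), 17))*(-1295) = (√(3 + 13) + (0² + 17))*(-1295) = (√16 + (0 + 17))*(-1295) = (4 + 17)*(-1295) = 21*(-1295) = -27195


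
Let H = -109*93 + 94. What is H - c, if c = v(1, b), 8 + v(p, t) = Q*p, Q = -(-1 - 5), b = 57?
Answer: -10041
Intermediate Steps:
H = -10043 (H = -10137 + 94 = -10043)
Q = 6 (Q = -1*(-6) = 6)
v(p, t) = -8 + 6*p
c = -2 (c = -8 + 6*1 = -8 + 6 = -2)
H - c = -10043 - 1*(-2) = -10043 + 2 = -10041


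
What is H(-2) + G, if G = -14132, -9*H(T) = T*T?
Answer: -127192/9 ≈ -14132.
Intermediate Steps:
H(T) = -T**2/9 (H(T) = -T*T/9 = -T**2/9)
H(-2) + G = -1/9*(-2)**2 - 14132 = -1/9*4 - 14132 = -4/9 - 14132 = -127192/9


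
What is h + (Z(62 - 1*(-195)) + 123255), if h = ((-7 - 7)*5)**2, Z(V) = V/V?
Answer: 128156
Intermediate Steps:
Z(V) = 1
h = 4900 (h = (-14*5)**2 = (-70)**2 = 4900)
h + (Z(62 - 1*(-195)) + 123255) = 4900 + (1 + 123255) = 4900 + 123256 = 128156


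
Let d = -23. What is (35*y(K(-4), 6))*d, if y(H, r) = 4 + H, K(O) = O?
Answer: 0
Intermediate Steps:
(35*y(K(-4), 6))*d = (35*(4 - 4))*(-23) = (35*0)*(-23) = 0*(-23) = 0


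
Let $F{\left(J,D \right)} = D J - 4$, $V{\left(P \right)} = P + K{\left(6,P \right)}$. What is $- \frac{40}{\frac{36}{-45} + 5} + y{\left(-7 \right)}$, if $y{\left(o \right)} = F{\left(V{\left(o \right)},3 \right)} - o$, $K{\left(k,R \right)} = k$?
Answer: $- \frac{200}{21} \approx -9.5238$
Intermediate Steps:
$V{\left(P \right)} = 6 + P$ ($V{\left(P \right)} = P + 6 = 6 + P$)
$F{\left(J,D \right)} = -4 + D J$
$y{\left(o \right)} = 14 + 2 o$ ($y{\left(o \right)} = \left(-4 + 3 \left(6 + o\right)\right) - o = \left(-4 + \left(18 + 3 o\right)\right) - o = \left(14 + 3 o\right) - o = 14 + 2 o$)
$- \frac{40}{\frac{36}{-45} + 5} + y{\left(-7 \right)} = - \frac{40}{\frac{36}{-45} + 5} + \left(14 + 2 \left(-7\right)\right) = - \frac{40}{36 \left(- \frac{1}{45}\right) + 5} + \left(14 - 14\right) = - \frac{40}{- \frac{4}{5} + 5} + 0 = - \frac{40}{\frac{21}{5}} + 0 = \left(-40\right) \frac{5}{21} + 0 = - \frac{200}{21} + 0 = - \frac{200}{21}$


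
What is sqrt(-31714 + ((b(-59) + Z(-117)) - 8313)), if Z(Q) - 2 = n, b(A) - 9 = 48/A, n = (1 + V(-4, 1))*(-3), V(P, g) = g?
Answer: I*sqrt(139319414)/59 ≈ 200.06*I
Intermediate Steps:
n = -6 (n = (1 + 1)*(-3) = 2*(-3) = -6)
b(A) = 9 + 48/A
Z(Q) = -4 (Z(Q) = 2 - 6 = -4)
sqrt(-31714 + ((b(-59) + Z(-117)) - 8313)) = sqrt(-31714 + (((9 + 48/(-59)) - 4) - 8313)) = sqrt(-31714 + (((9 + 48*(-1/59)) - 4) - 8313)) = sqrt(-31714 + (((9 - 48/59) - 4) - 8313)) = sqrt(-31714 + ((483/59 - 4) - 8313)) = sqrt(-31714 + (247/59 - 8313)) = sqrt(-31714 - 490220/59) = sqrt(-2361346/59) = I*sqrt(139319414)/59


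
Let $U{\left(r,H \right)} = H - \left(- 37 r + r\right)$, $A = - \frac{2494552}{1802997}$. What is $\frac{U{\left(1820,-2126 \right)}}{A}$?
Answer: $- \frac{57149595909}{1247276} \approx -45820.0$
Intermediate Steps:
$A = - \frac{2494552}{1802997}$ ($A = \left(-2494552\right) \frac{1}{1802997} = - \frac{2494552}{1802997} \approx -1.3836$)
$U{\left(r,H \right)} = H + 36 r$ ($U{\left(r,H \right)} = H - - 36 r = H + 36 r$)
$\frac{U{\left(1820,-2126 \right)}}{A} = \frac{-2126 + 36 \cdot 1820}{- \frac{2494552}{1802997}} = \left(-2126 + 65520\right) \left(- \frac{1802997}{2494552}\right) = 63394 \left(- \frac{1802997}{2494552}\right) = - \frac{57149595909}{1247276}$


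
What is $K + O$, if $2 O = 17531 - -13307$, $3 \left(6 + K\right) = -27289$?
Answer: $\frac{18950}{3} \approx 6316.7$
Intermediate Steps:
$K = - \frac{27307}{3}$ ($K = -6 + \frac{1}{3} \left(-27289\right) = -6 - \frac{27289}{3} = - \frac{27307}{3} \approx -9102.3$)
$O = 15419$ ($O = \frac{17531 - -13307}{2} = \frac{17531 + 13307}{2} = \frac{1}{2} \cdot 30838 = 15419$)
$K + O = - \frac{27307}{3} + 15419 = \frac{18950}{3}$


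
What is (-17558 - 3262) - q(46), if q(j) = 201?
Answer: -21021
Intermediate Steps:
(-17558 - 3262) - q(46) = (-17558 - 3262) - 1*201 = -20820 - 201 = -21021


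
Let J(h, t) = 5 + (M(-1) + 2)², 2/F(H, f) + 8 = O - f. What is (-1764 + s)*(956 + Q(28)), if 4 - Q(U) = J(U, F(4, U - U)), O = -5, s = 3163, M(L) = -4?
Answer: 1330449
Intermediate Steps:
F(H, f) = 2/(-13 - f) (F(H, f) = 2/(-8 + (-5 - f)) = 2/(-13 - f))
J(h, t) = 9 (J(h, t) = 5 + (-4 + 2)² = 5 + (-2)² = 5 + 4 = 9)
Q(U) = -5 (Q(U) = 4 - 1*9 = 4 - 9 = -5)
(-1764 + s)*(956 + Q(28)) = (-1764 + 3163)*(956 - 5) = 1399*951 = 1330449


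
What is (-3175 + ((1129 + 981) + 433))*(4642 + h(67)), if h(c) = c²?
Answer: -5770792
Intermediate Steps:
(-3175 + ((1129 + 981) + 433))*(4642 + h(67)) = (-3175 + ((1129 + 981) + 433))*(4642 + 67²) = (-3175 + (2110 + 433))*(4642 + 4489) = (-3175 + 2543)*9131 = -632*9131 = -5770792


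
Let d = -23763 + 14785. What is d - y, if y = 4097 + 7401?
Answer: -20476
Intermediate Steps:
d = -8978
y = 11498
d - y = -8978 - 1*11498 = -8978 - 11498 = -20476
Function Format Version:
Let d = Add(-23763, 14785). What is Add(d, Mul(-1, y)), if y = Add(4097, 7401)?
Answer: -20476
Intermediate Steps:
d = -8978
y = 11498
Add(d, Mul(-1, y)) = Add(-8978, Mul(-1, 11498)) = Add(-8978, -11498) = -20476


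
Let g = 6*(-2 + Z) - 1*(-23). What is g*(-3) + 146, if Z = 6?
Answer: 5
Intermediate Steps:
g = 47 (g = 6*(-2 + 6) - 1*(-23) = 6*4 + 23 = 24 + 23 = 47)
g*(-3) + 146 = 47*(-3) + 146 = -141 + 146 = 5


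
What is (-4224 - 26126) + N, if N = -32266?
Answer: -62616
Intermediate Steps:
(-4224 - 26126) + N = (-4224 - 26126) - 32266 = -30350 - 32266 = -62616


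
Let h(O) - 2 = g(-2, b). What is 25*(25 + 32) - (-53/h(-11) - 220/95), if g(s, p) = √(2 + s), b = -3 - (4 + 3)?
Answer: 55245/38 ≈ 1453.8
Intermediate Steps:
b = -10 (b = -3 - 1*7 = -3 - 7 = -10)
h(O) = 2 (h(O) = 2 + √(2 - 2) = 2 + √0 = 2 + 0 = 2)
25*(25 + 32) - (-53/h(-11) - 220/95) = 25*(25 + 32) - (-53/2 - 220/95) = 25*57 - (-53*½ - 220*1/95) = 1425 - (-53/2 - 44/19) = 1425 - 1*(-1095/38) = 1425 + 1095/38 = 55245/38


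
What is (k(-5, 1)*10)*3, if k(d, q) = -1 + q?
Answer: 0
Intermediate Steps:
(k(-5, 1)*10)*3 = ((-1 + 1)*10)*3 = (0*10)*3 = 0*3 = 0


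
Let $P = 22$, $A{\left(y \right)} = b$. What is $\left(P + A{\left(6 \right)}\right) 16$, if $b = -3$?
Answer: $304$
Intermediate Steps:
$A{\left(y \right)} = -3$
$\left(P + A{\left(6 \right)}\right) 16 = \left(22 - 3\right) 16 = 19 \cdot 16 = 304$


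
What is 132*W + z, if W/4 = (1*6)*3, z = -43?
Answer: 9461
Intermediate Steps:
W = 72 (W = 4*((1*6)*3) = 4*(6*3) = 4*18 = 72)
132*W + z = 132*72 - 43 = 9504 - 43 = 9461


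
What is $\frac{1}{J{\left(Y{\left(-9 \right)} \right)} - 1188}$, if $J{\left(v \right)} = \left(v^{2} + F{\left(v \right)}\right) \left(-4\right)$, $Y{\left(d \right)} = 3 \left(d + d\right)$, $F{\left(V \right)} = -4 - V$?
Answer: $- \frac{1}{13052} \approx -7.6617 \cdot 10^{-5}$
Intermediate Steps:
$Y{\left(d \right)} = 6 d$ ($Y{\left(d \right)} = 3 \cdot 2 d = 6 d$)
$J{\left(v \right)} = 16 - 4 v^{2} + 4 v$ ($J{\left(v \right)} = \left(v^{2} - \left(4 + v\right)\right) \left(-4\right) = \left(-4 + v^{2} - v\right) \left(-4\right) = 16 - 4 v^{2} + 4 v$)
$\frac{1}{J{\left(Y{\left(-9 \right)} \right)} - 1188} = \frac{1}{\left(16 - 4 \left(6 \left(-9\right)\right)^{2} + 4 \cdot 6 \left(-9\right)\right) - 1188} = \frac{1}{\left(16 - 4 \left(-54\right)^{2} + 4 \left(-54\right)\right) - 1188} = \frac{1}{\left(16 - 11664 - 216\right) - 1188} = \frac{1}{-11864 - 1188} = \frac{1}{-13052} = - \frac{1}{13052}$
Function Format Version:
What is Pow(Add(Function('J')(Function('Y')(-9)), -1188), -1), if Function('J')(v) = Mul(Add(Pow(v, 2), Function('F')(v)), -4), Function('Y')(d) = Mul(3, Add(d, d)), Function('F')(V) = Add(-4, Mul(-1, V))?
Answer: Rational(-1, 13052) ≈ -7.6617e-5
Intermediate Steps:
Function('Y')(d) = Mul(6, d) (Function('Y')(d) = Mul(3, Mul(2, d)) = Mul(6, d))
Function('J')(v) = Add(16, Mul(-4, Pow(v, 2)), Mul(4, v)) (Function('J')(v) = Mul(Add(Pow(v, 2), Add(-4, Mul(-1, v))), -4) = Mul(Add(-4, Pow(v, 2), Mul(-1, v)), -4) = Add(16, Mul(-4, Pow(v, 2)), Mul(4, v)))
Pow(Add(Function('J')(Function('Y')(-9)), -1188), -1) = Pow(Add(Add(16, Mul(-4, Pow(Mul(6, -9), 2)), Mul(4, Mul(6, -9))), -1188), -1) = Pow(Add(Add(16, Mul(-4, Pow(-54, 2)), Mul(4, -54)), -1188), -1) = Pow(Add(Add(16, Mul(-4, 2916), -216), -1188), -1) = Pow(Add(Add(16, -11664, -216), -1188), -1) = Pow(Add(-11864, -1188), -1) = Pow(-13052, -1) = Rational(-1, 13052)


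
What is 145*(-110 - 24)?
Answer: -19430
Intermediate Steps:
145*(-110 - 24) = 145*(-134) = -19430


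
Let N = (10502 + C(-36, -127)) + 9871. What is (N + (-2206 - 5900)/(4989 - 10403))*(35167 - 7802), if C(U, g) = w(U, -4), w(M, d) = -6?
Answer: 1508838289530/2707 ≈ 5.5738e+8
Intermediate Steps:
C(U, g) = -6
N = 20367 (N = (10502 - 6) + 9871 = 10496 + 9871 = 20367)
(N + (-2206 - 5900)/(4989 - 10403))*(35167 - 7802) = (20367 + (-2206 - 5900)/(4989 - 10403))*(35167 - 7802) = (20367 - 8106/(-5414))*27365 = (20367 - 8106*(-1/5414))*27365 = (20367 + 4053/2707)*27365 = (55137522/2707)*27365 = 1508838289530/2707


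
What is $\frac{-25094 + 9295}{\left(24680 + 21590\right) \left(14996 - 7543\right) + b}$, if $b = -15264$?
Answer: $- \frac{15799}{344835046} \approx -4.5816 \cdot 10^{-5}$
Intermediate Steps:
$\frac{-25094 + 9295}{\left(24680 + 21590\right) \left(14996 - 7543\right) + b} = \frac{-25094 + 9295}{\left(24680 + 21590\right) \left(14996 - 7543\right) - 15264} = - \frac{15799}{46270 \cdot 7453 - 15264} = - \frac{15799}{344850310 - 15264} = - \frac{15799}{344835046}$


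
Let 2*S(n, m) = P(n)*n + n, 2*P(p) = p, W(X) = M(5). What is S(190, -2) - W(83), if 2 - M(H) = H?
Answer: 9123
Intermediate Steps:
M(H) = 2 - H
W(X) = -3 (W(X) = 2 - 1*5 = 2 - 5 = -3)
P(p) = p/2
S(n, m) = n/2 + n²/4 (S(n, m) = ((n/2)*n + n)/2 = (n²/2 + n)/2 = (n + n²/2)/2 = n/2 + n²/4)
S(190, -2) - W(83) = (¼)*190*(2 + 190) - 1*(-3) = (¼)*190*192 + 3 = 9120 + 3 = 9123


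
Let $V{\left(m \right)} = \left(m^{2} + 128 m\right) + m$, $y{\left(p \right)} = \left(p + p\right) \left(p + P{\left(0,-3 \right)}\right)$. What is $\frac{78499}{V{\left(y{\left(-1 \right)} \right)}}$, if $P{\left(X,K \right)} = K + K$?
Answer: $\frac{78499}{2002} \approx 39.21$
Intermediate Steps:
$P{\left(X,K \right)} = 2 K$
$y{\left(p \right)} = 2 p \left(-6 + p\right)$ ($y{\left(p \right)} = \left(p + p\right) \left(p + 2 \left(-3\right)\right) = 2 p \left(p - 6\right) = 2 p \left(-6 + p\right)$)
$V{\left(m \right)} = m^{2} + 129 m$
$\frac{78499}{V{\left(y{\left(-1 \right)} \right)}} = \frac{78499}{2 \left(-1\right) \left(-6 - 1\right) \left(129 + 2 \left(-1\right) \left(-6 - 1\right)\right)} = \frac{78499}{2 \left(-1\right) \left(-7\right) \left(129 + 2 \left(-1\right) \left(-7\right)\right)} = \frac{78499}{14 \left(129 + 14\right)} = \frac{78499}{14 \cdot 143} = \frac{78499}{2002}$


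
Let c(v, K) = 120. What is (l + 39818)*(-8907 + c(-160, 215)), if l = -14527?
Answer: -222232017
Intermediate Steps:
(l + 39818)*(-8907 + c(-160, 215)) = (-14527 + 39818)*(-8907 + 120) = 25291*(-8787) = -222232017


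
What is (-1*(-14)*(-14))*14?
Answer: -2744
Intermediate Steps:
(-1*(-14)*(-14))*14 = (14*(-14))*14 = -196*14 = -2744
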